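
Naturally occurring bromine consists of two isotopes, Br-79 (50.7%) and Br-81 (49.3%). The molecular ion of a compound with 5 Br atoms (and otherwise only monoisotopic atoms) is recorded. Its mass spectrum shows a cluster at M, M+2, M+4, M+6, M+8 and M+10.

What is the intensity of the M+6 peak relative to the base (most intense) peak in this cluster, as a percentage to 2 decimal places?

Binomial terms of (0.507 + 0.493)^5: M 0.0335, M+2 0.1629, M+4 0.3168, M+6 0.3080, M+8 0.1497, M+10 0.0291 → M+4 is the base peak.
P(M+4) = C(5,2) × 0.507^3 × 0.493^2 = 10 × 0.13032384 × 0.243049 = 0.316751 (base)
P(M+6) = C(5,3) × 0.507^2 × 0.493^3 = 10 × 0.257049 × 0.11982316 = 0.308004
Relative intensity = 0.308004 / 0.316751 × 100 = 97.24

97.24%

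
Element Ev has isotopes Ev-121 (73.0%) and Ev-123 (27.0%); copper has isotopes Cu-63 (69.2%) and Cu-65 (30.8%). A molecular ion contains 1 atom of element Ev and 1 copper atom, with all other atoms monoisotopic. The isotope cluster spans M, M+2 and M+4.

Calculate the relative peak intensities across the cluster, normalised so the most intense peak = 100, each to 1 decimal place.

Element Ev pattern (n=1): 0.7300 : 0.2700
Copper pattern (n=1): 0.6920 : 0.3080
Convolve the two distributions (both contribute in 2-u steps):
  M: 0.7300×0.6920 = 0.505160
  M+2: 0.7300×0.3080 + 0.2700×0.6920 = 0.411680
  M+4: 0.2700×0.3080 = 0.083160
Scale to base peak (0.505160) = 100: 100.0 : 81.5 : 16.5

100.0 : 81.5 : 16.5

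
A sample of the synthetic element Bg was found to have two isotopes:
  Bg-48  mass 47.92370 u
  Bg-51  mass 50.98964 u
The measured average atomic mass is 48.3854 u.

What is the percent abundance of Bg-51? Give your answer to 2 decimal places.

Writing the weighted mean with unknown fraction x of Bg-48:
47.92370·x + 50.98964·(1 − x) = 48.3854
(47.92370 − 50.98964)·x = 48.3854 − 50.98964
x = -2.60424 / -3.06594 = 0.84941 → 84.94% Bg-48, 15.06% Bg-51.

15.06%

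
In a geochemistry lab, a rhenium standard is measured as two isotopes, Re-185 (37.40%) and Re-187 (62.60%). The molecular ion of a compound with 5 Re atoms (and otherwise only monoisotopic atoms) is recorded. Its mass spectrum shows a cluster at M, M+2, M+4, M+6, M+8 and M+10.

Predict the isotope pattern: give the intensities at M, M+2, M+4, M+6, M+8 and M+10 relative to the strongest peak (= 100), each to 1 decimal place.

2.1 : 17.8 : 59.7 : 100.0 : 83.7 : 28.0

The 5 Re atoms are independent, so intensities follow the terms of (0.3740 + 0.6260)^5.
P(M) = 0.3740^5 = 0.007317
P(M+2) = 5 × 0.3740^4 × 0.6260^1 = 0.061239
P(M+4) = 10 × 0.3740^3 × 0.6260^2 = 0.205005
P(M+6) = 10 × 0.3740^2 × 0.6260^3 = 0.343136
P(M+8) = 5 × 0.3740^1 × 0.6260^4 = 0.287170
P(M+10) = 0.6260^5 = 0.096133
The M+6 peak is largest (0.343136); scaling to 100 gives 2.1 : 17.8 : 59.7 : 100.0 : 83.7 : 28.0.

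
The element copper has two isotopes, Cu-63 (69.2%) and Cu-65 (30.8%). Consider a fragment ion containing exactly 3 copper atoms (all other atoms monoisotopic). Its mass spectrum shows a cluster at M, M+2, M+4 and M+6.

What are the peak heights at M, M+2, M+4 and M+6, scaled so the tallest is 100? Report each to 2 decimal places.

The 3 Cu atoms are independent, so intensities follow the terms of (0.692 + 0.308)^3.
P(M) = 0.692^3 = 0.331374
P(M+2) = 3 × 0.692^2 × 0.308^1 = 0.442470
P(M+4) = 3 × 0.692^1 × 0.308^2 = 0.196938
P(M+6) = 0.308^3 = 0.029218
The M+2 peak is largest (0.442470); scaling to 100 gives 74.89 : 100.00 : 44.51 : 6.60.

74.89 : 100.00 : 44.51 : 6.60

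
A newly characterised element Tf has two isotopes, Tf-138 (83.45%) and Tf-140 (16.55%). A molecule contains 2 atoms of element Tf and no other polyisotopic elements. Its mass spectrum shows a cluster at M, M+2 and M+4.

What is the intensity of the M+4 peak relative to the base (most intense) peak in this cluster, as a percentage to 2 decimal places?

Binomial terms of (0.8345 + 0.1655)^2: M 0.6964, M+2 0.2762, M+4 0.0274 → M is the base peak.
P(M) = C(2,0) × 0.8345^2 × 0.1655^0 = 1 × 0.69639025 × 1.0000 = 0.696390 (base)
P(M+4) = C(2,2) × 0.8345^0 × 0.1655^2 = 1 × 1.0000 × 0.02739025 = 0.027390
Relative intensity = 0.027390 / 0.696390 × 100 = 3.93

3.93%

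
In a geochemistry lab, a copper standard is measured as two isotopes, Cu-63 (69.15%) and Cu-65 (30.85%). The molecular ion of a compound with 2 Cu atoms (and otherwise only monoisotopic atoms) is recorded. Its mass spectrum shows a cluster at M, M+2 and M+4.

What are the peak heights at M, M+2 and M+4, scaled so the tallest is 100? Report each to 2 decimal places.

Each Cu atom is independently Cu-63 (p = 0.6915) or Cu-65 (q = 0.3085); the cluster is the binomial expansion (p + q)^2.
P(M) = 0.6915^2 = 0.478172
P(M+2) = 2 × 0.6915^1 × 0.3085^1 = 0.426656
P(M+4) = 0.3085^2 = 0.095172
The M peak is largest (0.478172); scaling to 100 gives 100.00 : 89.23 : 19.90.

100.00 : 89.23 : 19.90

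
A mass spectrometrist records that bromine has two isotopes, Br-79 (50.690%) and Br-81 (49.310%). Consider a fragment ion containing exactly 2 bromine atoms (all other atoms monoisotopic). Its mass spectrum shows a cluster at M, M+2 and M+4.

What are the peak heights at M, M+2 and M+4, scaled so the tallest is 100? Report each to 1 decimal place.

The 2 Br atoms are independent, so intensities follow the terms of (0.50690 + 0.49310)^2.
P(M) = 0.50690^2 = 0.256948
P(M+2) = 2 × 0.50690^1 × 0.49310^1 = 0.499905
P(M+4) = 0.49310^2 = 0.243148
The M+2 peak is largest (0.499905); scaling to 100 gives 51.4 : 100.0 : 48.6.

51.4 : 100.0 : 48.6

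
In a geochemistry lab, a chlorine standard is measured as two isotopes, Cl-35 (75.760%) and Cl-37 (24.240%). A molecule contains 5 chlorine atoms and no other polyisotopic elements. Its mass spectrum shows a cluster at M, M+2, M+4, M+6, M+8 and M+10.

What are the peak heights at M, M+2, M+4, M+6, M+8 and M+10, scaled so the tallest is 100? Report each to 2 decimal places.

62.51 : 100.00 : 63.99 : 20.47 : 3.28 : 0.21

Expanding (0.75760 + 0.24240)^5:
P(M) = 0.75760^5 = 0.249574
P(M+2) = 5 × 0.75760^4 × 0.24240^1 = 0.399266
P(M+4) = 10 × 0.75760^3 × 0.24240^2 = 0.255497
P(M+6) = 10 × 0.75760^2 × 0.24240^3 = 0.081748
P(M+8) = 5 × 0.75760^1 × 0.24240^4 = 0.013078
P(M+10) = 0.24240^5 = 0.000837
The M+2 peak is largest (0.399266); scaling to 100 gives 62.51 : 100.00 : 63.99 : 20.47 : 3.28 : 0.21.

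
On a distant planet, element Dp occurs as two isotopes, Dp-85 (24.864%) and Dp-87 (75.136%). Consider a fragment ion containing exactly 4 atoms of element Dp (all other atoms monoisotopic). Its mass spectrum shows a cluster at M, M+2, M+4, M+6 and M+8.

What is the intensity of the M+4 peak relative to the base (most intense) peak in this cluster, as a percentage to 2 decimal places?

(0.24864 + 0.75136)^4 gives M 0.0038, M+2 0.0462, M+4 0.2094, M+6 0.4219, M+8 0.3187; the largest is M+6.
P(M+6) = C(4,3) × 0.24864^1 × 0.75136^3 = 4 × 0.24864 × 0.42417416 = 0.421867 (base)
P(M+4) = C(4,2) × 0.24864^2 × 0.75136^2 = 6 × 0.06182185 × 0.56454185 = 0.209406
Relative intensity = 0.209406 / 0.421867 × 100 = 49.64

49.64%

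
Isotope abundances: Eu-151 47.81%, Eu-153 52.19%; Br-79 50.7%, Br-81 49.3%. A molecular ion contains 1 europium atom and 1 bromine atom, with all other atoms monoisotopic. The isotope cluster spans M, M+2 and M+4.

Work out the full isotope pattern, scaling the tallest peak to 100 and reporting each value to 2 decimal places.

Europium pattern (n=1): 0.4781 : 0.5219
Bromine pattern (n=1): 0.5070 : 0.4930
Convolve the two distributions (both contribute in 2-u steps):
  M: 0.4781×0.5070 = 0.242397
  M+2: 0.4781×0.4930 + 0.5219×0.5070 = 0.500307
  M+4: 0.5219×0.4930 = 0.257297
Scale to base peak (0.500307) = 100: 48.45 : 100.00 : 51.43

48.45 : 100.00 : 51.43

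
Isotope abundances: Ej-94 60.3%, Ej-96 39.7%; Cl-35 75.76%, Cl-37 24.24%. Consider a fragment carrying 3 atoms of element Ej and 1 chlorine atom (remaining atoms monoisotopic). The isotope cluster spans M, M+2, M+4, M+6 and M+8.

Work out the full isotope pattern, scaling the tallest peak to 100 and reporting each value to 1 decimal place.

Element Ej pattern (n=3): 0.21925623 : 0.43305832 : 0.28511468 : 0.06257077
Chlorine pattern (n=1): 0.7576 : 0.2424
Convolve the two distributions (both contribute in 2-u steps):
  M: 0.21925623×0.7576 = 0.166109
  M+2: 0.21925623×0.2424 + 0.43305832×0.7576 = 0.381233
  M+4: 0.43305832×0.2424 + 0.28511468×0.7576 = 0.320976
  M+6: 0.28511468×0.2424 + 0.06257077×0.7576 = 0.116515
  M+8: 0.06257077×0.2424 = 0.015167
Scale to base peak (0.381233) = 100: 43.6 : 100.0 : 84.2 : 30.6 : 4.0

43.6 : 100.0 : 84.2 : 30.6 : 4.0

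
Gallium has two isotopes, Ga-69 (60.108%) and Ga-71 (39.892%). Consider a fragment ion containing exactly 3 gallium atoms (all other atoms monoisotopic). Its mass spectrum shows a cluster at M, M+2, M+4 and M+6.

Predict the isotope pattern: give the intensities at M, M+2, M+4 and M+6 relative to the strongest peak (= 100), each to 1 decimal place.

The 3 Ga atoms are independent, so intensities follow the terms of (0.60108 + 0.39892)^3.
P(M) = 0.60108^3 = 0.217169
P(M+2) = 3 × 0.60108^2 × 0.39892^1 = 0.432386
P(M+4) = 3 × 0.60108^1 × 0.39892^2 = 0.286963
P(M+6) = 0.39892^3 = 0.063483
The M+2 peak is largest (0.432386); scaling to 100 gives 50.2 : 100.0 : 66.4 : 14.7.

50.2 : 100.0 : 66.4 : 14.7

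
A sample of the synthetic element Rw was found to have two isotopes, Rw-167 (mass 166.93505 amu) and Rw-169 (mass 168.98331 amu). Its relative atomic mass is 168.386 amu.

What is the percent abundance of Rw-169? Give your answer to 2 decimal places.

With x = fraction of Rw-167 (so Rw-169 is 1 − x):
166.93505·x + 168.98331·(1 − x) = 168.386
(166.93505 − 168.98331)·x = 168.386 − 168.98331
x = -0.59731 / -2.04826 = 0.29162 → 29.16% Rw-167, 70.84% Rw-169.

70.84%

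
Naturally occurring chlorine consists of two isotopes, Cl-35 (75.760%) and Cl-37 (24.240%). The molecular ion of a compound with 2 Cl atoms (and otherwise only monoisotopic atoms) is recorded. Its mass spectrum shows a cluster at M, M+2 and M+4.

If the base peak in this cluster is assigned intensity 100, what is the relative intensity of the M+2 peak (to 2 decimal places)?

63.99

(0.75760 + 0.24240)^2 gives M 0.5740, M+2 0.3673, M+4 0.0588; the largest is M.
P(M) = C(2,0) × 0.75760^2 × 0.24240^0 = 1 × 0.57395776 × 1.0000 = 0.573958 (base)
P(M+2) = C(2,1) × 0.75760^1 × 0.24240^1 = 2 × 0.7576 × 0.2424 = 0.367284
Relative intensity = 0.367284 / 0.573958 × 100 = 63.99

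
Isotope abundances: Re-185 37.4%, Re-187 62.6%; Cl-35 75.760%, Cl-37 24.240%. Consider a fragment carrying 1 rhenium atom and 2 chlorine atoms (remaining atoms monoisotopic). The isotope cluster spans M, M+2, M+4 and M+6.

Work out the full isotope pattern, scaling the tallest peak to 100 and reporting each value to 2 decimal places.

Rhenium pattern (n=1): 0.3740 : 0.6260
Chlorine pattern (n=2): 0.57395776 : 0.36728448 : 0.05875776
Convolve the two distributions (both contribute in 2-u steps):
  M: 0.3740×0.57395776 = 0.214660
  M+2: 0.3740×0.36728448 + 0.6260×0.57395776 = 0.496662
  M+4: 0.3740×0.05875776 + 0.6260×0.36728448 = 0.251895
  M+6: 0.6260×0.05875776 = 0.036782
Scale to base peak (0.496662) = 100: 43.22 : 100.00 : 50.72 : 7.41

43.22 : 100.00 : 50.72 : 7.41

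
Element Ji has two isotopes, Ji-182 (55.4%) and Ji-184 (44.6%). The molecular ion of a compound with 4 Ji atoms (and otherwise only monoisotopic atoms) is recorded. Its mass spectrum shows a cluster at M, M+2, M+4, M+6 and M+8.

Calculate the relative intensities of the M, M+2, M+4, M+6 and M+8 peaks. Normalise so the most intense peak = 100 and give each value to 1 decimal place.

25.7 : 82.8 : 100.0 : 53.7 : 10.8

Each Ji atom is independently Ji-182 (p = 0.554) or Ji-184 (q = 0.446); the cluster is the binomial expansion (p + q)^4.
P(M) = 0.554^4 = 0.094197
P(M+2) = 4 × 0.554^3 × 0.446^1 = 0.303336
P(M+4) = 6 × 0.554^2 × 0.446^2 = 0.366303
P(M+6) = 4 × 0.554^1 × 0.446^3 = 0.196596
P(M+8) = 0.446^4 = 0.039568
The M+4 peak is largest (0.366303); scaling to 100 gives 25.7 : 82.8 : 100.0 : 53.7 : 10.8.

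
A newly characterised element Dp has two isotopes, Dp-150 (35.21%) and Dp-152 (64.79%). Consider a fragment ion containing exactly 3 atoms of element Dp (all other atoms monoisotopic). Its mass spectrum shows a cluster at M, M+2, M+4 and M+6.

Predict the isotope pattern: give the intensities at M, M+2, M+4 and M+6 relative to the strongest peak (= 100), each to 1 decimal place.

Expanding (0.3521 + 0.6479)^3:
P(M) = 0.3521^3 = 0.043651
P(M+2) = 3 × 0.3521^2 × 0.6479^1 = 0.240969
P(M+4) = 3 × 0.3521^1 × 0.6479^2 = 0.443408
P(M+6) = 0.6479^3 = 0.271972
The M+4 peak is largest (0.443408); scaling to 100 gives 9.8 : 54.3 : 100.0 : 61.3.

9.8 : 54.3 : 100.0 : 61.3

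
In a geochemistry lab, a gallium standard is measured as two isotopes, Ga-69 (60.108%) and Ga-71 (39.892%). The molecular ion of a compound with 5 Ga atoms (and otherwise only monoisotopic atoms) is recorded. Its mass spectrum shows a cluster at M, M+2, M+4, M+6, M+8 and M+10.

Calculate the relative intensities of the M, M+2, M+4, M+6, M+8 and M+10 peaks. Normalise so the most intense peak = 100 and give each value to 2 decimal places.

22.70 : 75.34 : 100.00 : 66.37 : 22.02 : 2.92

Each Ga atom is independently Ga-69 (p = 0.60108) or Ga-71 (q = 0.39892); the cluster is the binomial expansion (p + q)^5.
P(M) = 0.60108^5 = 0.078462
P(M+2) = 5 × 0.60108^4 × 0.39892^1 = 0.260366
P(M+4) = 10 × 0.60108^3 × 0.39892^2 = 0.345596
P(M+6) = 10 × 0.60108^2 × 0.39892^3 = 0.229362
P(M+8) = 5 × 0.60108^1 × 0.39892^4 = 0.076111
P(M+10) = 0.39892^5 = 0.010103
The M+4 peak is largest (0.345596); scaling to 100 gives 22.70 : 75.34 : 100.00 : 66.37 : 22.02 : 2.92.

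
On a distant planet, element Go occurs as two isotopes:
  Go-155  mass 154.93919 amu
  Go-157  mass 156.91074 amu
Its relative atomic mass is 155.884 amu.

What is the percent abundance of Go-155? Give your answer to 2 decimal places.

52.08%

Let x be the fractional abundance of Go-155; then Go-157 has abundance 1 − x.
154.93919·x + 156.91074·(1 − x) = 155.884
(154.93919 − 156.91074)·x = 155.884 − 156.91074
x = -1.02674 / -1.97155 = 0.52078 → 52.08% Go-155, 47.92% Go-157.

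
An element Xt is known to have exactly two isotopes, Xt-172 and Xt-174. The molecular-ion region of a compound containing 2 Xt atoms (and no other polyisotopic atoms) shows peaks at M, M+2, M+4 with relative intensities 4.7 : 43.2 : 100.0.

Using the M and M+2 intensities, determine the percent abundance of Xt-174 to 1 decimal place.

82.1%

If p is the fraction of Xt that is Xt-172, then I(M+2)/I(M) = [C(2,1)·p^1·(1−p)] / p^2 = 2·(1−p)/p = 43.2/4.7 = 9.1915
(1−p)/p = 9.1915/2 = 4.5957  ⇒  p = 1/(1 + 4.5957) = 0.1787
Xt-172: 17.9%, Xt-174: 82.1%.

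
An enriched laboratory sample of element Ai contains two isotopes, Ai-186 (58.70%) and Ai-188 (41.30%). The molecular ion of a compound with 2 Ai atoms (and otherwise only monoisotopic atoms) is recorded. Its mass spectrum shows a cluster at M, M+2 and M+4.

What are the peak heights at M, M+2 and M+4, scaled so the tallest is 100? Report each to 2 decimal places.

Each Ai atom is independently Ai-186 (p = 0.5870) or Ai-188 (q = 0.4130); the cluster is the binomial expansion (p + q)^2.
P(M) = 0.5870^2 = 0.344569
P(M+2) = 2 × 0.5870^1 × 0.4130^1 = 0.484862
P(M+4) = 0.4130^2 = 0.170569
The M+2 peak is largest (0.484862); scaling to 100 gives 71.07 : 100.00 : 35.18.

71.07 : 100.00 : 35.18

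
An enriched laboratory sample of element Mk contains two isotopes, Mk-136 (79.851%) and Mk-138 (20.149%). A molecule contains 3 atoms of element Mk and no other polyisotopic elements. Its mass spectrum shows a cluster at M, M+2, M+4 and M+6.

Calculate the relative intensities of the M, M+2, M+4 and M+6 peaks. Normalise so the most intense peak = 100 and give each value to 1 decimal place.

100.0 : 75.7 : 19.1 : 1.6

Expanding (0.79851 + 0.20149)^3:
P(M) = 0.79851^3 = 0.509145
P(M+2) = 3 × 0.79851^2 × 0.20149^1 = 0.385421
P(M+4) = 3 × 0.79851^1 × 0.20149^2 = 0.097254
P(M+6) = 0.20149^3 = 0.008180
The M peak is largest (0.509145); scaling to 100 gives 100.0 : 75.7 : 19.1 : 1.6.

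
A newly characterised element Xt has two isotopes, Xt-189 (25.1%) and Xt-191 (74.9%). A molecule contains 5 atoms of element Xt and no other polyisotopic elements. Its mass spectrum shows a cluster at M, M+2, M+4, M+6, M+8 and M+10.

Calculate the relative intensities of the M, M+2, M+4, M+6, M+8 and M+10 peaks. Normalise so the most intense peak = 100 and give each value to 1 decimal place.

0.3 : 3.8 : 22.5 : 67.0 : 100.0 : 59.7

Each Xt atom is independently Xt-189 (p = 0.251) or Xt-191 (q = 0.749); the cluster is the binomial expansion (p + q)^5.
P(M) = 0.251^5 = 0.000996
P(M+2) = 5 × 0.251^4 × 0.749^1 = 0.014864
P(M+4) = 10 × 0.251^3 × 0.749^2 = 0.088712
P(M+6) = 10 × 0.251^2 × 0.749^3 = 0.264724
P(M+8) = 5 × 0.251^1 × 0.749^4 = 0.394976
P(M+10) = 0.749^5 = 0.235727
The M+8 peak is largest (0.394976); scaling to 100 gives 0.3 : 3.8 : 22.5 : 67.0 : 100.0 : 59.7.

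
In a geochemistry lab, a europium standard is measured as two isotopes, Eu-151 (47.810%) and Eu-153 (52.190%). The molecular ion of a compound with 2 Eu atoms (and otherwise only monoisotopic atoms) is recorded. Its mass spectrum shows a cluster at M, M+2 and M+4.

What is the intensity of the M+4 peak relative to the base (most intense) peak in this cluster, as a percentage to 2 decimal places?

(0.47810 + 0.52190)^2 gives M 0.2286, M+2 0.4990, M+4 0.2724; the largest is M+2.
P(M+2) = C(2,1) × 0.47810^1 × 0.52190^1 = 2 × 0.4781 × 0.5219 = 0.499041 (base)
P(M+4) = C(2,2) × 0.47810^0 × 0.52190^2 = 1 × 1.0000 × 0.27237961 = 0.272380
Relative intensity = 0.272380 / 0.499041 × 100 = 54.58

54.58%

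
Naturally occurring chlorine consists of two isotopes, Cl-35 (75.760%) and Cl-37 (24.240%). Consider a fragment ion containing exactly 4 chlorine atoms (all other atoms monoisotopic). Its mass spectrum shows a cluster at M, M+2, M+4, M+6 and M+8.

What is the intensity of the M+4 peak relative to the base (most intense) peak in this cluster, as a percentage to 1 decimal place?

48.0%

(0.75760 + 0.24240)^4 gives M 0.3294, M+2 0.4216, M+4 0.2023, M+6 0.0432, M+8 0.0035; the largest is M+2.
P(M+2) = C(4,1) × 0.75760^3 × 0.24240^1 = 4 × 0.4348304 × 0.2424 = 0.421612 (base)
P(M+4) = C(4,2) × 0.75760^2 × 0.24240^2 = 6 × 0.57395776 × 0.05875776 = 0.202347
Relative intensity = 0.202347 / 0.421612 × 100 = 48.0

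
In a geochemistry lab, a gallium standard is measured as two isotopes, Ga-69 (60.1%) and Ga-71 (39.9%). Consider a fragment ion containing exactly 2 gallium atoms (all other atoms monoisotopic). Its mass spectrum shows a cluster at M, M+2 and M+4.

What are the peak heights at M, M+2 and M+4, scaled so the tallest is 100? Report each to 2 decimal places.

Each Ga atom is independently Ga-69 (p = 0.601) or Ga-71 (q = 0.399); the cluster is the binomial expansion (p + q)^2.
P(M) = 0.601^2 = 0.361201
P(M+2) = 2 × 0.601^1 × 0.399^1 = 0.479598
P(M+4) = 0.399^2 = 0.159201
The M+2 peak is largest (0.479598); scaling to 100 gives 75.31 : 100.00 : 33.19.

75.31 : 100.00 : 33.19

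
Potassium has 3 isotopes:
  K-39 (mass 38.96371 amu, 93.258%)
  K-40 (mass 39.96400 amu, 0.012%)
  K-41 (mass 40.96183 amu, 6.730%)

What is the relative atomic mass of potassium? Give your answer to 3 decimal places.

Average mass = Σ (abundance × isotope mass) = 0.93258 × 38.96371 + 0.00012 × 39.96400 + 0.06730 × 40.96183
= 36.336777 + 0.004796 + 2.756731 = 39.098304 amu

39.098 amu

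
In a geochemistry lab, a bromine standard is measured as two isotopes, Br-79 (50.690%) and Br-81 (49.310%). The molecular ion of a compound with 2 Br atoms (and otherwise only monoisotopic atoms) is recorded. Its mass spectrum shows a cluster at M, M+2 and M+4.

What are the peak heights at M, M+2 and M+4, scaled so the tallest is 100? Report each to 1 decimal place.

51.4 : 100.0 : 48.6

Expanding (0.50690 + 0.49310)^2:
P(M) = 0.50690^2 = 0.256948
P(M+2) = 2 × 0.50690^1 × 0.49310^1 = 0.499905
P(M+4) = 0.49310^2 = 0.243148
The M+2 peak is largest (0.499905); scaling to 100 gives 51.4 : 100.0 : 48.6.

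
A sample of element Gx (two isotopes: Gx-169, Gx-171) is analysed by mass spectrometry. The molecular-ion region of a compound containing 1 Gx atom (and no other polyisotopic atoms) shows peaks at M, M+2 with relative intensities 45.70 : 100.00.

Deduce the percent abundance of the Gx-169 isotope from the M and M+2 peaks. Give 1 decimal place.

Let p = fractional abundance of Gx-169. I(M+2)/I(M) = [C(1,1)·p^0·(1−p)] / p^1 = 1·(1−p)/p = 100.00/45.70 = 2.1882
(1−p)/p = 2.1882/1 = 2.1882  ⇒  p = 1/(1 + 2.1882) = 0.3137
Gx-169: 31.4%, Gx-171: 68.6%.

31.4%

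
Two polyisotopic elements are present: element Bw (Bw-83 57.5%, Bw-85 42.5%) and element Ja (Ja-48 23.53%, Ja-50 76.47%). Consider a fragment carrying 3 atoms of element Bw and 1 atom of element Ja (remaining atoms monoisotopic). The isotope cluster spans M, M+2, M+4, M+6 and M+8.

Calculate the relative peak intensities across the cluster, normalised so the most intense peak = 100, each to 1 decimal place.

Element Bw pattern (n=3): 0.19010937 : 0.42154687 : 0.31157813 : 0.07676563
Element Ja pattern (n=1): 0.2353 : 0.7647
Convolve the two distributions (both contribute in 2-u steps):
  M: 0.19010937×0.2353 = 0.044733
  M+2: 0.19010937×0.7647 + 0.42154687×0.2353 = 0.244567
  M+4: 0.42154687×0.7647 + 0.31157813×0.2353 = 0.395671
  M+6: 0.31157813×0.7647 + 0.07676563×0.2353 = 0.256327
  M+8: 0.07676563×0.7647 = 0.058703
Scale to base peak (0.395671) = 100: 11.3 : 61.8 : 100.0 : 64.8 : 14.8

11.3 : 61.8 : 100.0 : 64.8 : 14.8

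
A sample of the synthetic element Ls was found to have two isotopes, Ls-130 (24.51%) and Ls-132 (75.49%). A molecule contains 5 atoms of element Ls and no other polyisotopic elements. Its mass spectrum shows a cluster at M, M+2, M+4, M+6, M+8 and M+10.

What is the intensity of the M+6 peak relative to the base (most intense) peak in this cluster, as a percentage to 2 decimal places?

(0.2451 + 0.7549)^5 gives M 0.0009, M+2 0.0136, M+4 0.0839, M+6 0.2584, M+8 0.3980, M+10 0.2452; the largest is M+8.
P(M+8) = C(5,4) × 0.2451^1 × 0.7549^4 = 5 × 0.2451 × 0.32475639 = 0.397989 (base)
P(M+6) = C(5,3) × 0.2451^2 × 0.7549^3 = 10 × 0.06007401 × 0.43019789 = 0.258437
Relative intensity = 0.258437 / 0.397989 × 100 = 64.94

64.94%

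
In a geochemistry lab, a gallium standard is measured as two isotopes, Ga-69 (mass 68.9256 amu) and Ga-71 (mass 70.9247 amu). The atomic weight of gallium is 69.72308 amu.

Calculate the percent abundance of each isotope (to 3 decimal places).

With x = fraction of Ga-69 (so Ga-71 is 1 − x):
68.9256·x + 70.9247·(1 − x) = 69.72308
(68.9256 − 70.9247)·x = 69.72308 − 70.9247
x = -1.20162 / -1.9991 = 0.60108 → 60.108% Ga-69, 39.892% Ga-71.

Ga-69: 60.108%, Ga-71: 39.892%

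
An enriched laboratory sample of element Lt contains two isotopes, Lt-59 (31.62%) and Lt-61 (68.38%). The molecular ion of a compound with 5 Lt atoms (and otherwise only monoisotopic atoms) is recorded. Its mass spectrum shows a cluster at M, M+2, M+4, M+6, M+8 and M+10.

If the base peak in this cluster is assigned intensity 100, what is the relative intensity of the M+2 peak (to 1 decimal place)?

9.9

(0.3162 + 0.6838)^5 gives M 0.0032, M+2 0.0342, M+4 0.1478, M+6 0.3197, M+8 0.3457, M+10 0.1495; the largest is M+8.
P(M+8) = C(5,4) × 0.3162^1 × 0.6838^4 = 5 × 0.3162 × 0.21863334 = 0.345659 (base)
P(M+2) = C(5,1) × 0.3162^4 × 0.6838^1 = 5 × 0.00999649 × 0.6838 = 0.034178
Relative intensity = 0.034178 / 0.345659 × 100 = 9.9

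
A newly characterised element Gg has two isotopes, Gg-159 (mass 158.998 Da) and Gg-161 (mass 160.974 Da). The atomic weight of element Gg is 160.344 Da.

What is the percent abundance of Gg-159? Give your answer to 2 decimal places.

With x = fraction of Gg-159 (so Gg-161 is 1 − x):
158.998·x + 160.974·(1 − x) = 160.344
(158.998 − 160.974)·x = 160.344 − 160.974
x = -0.630 / -1.976 = 0.31883 → 31.88% Gg-159, 68.12% Gg-161.

31.88%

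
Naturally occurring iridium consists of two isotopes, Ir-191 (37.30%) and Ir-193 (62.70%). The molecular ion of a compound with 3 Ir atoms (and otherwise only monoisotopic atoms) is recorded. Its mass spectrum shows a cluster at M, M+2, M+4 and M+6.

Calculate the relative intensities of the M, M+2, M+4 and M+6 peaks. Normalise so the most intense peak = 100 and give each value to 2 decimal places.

Each Ir atom is independently Ir-191 (p = 0.3730) or Ir-193 (q = 0.6270); the cluster is the binomial expansion (p + q)^3.
P(M) = 0.3730^3 = 0.051895
P(M+2) = 3 × 0.3730^2 × 0.6270^1 = 0.261702
P(M+4) = 3 × 0.3730^1 × 0.6270^2 = 0.439911
P(M+6) = 0.6270^3 = 0.246492
The M+4 peak is largest (0.439911); scaling to 100 gives 11.80 : 59.49 : 100.00 : 56.03.

11.80 : 59.49 : 100.00 : 56.03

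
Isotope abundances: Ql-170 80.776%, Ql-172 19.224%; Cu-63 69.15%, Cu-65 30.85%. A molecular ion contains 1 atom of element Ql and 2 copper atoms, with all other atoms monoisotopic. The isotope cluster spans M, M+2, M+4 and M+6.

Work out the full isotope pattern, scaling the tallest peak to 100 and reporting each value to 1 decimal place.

88.5 : 100.0 : 36.4 : 4.2

Element Ql pattern (n=1): 0.80776 : 0.19224
Copper pattern (n=2): 0.47817225 : 0.4266555 : 0.09517225
Convolve the two distributions (both contribute in 2-u steps):
  M: 0.80776×0.47817225 = 0.386248
  M+2: 0.80776×0.4266555 + 0.19224×0.47817225 = 0.436559
  M+4: 0.80776×0.09517225 + 0.19224×0.4266555 = 0.158897
  M+6: 0.19224×0.09517225 = 0.018296
Scale to base peak (0.436559) = 100: 88.5 : 100.0 : 36.4 : 4.2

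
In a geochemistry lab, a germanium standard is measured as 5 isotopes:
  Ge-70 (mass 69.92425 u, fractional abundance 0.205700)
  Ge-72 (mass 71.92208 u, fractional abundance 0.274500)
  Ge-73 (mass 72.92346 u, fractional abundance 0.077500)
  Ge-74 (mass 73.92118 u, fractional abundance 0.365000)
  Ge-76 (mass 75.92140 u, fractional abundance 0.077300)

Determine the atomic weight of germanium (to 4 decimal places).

72.6276 u

Ar = Σ fᵢ·mᵢ = 0.205700 × 69.92425 + 0.274500 × 71.92208 + 0.077500 × 72.92346 + 0.365000 × 73.92118 + 0.077300 × 75.92140
= 14.383418 + 19.742611 + 5.651568 + 26.981231 + 5.868724 = 72.627552 u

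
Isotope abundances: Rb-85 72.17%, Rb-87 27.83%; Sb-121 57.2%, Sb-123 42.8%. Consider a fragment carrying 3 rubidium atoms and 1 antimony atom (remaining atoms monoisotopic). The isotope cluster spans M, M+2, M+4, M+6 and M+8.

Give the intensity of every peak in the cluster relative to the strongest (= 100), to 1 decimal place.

Rubidium pattern (n=3): 0.37589809 : 0.43485841 : 0.16768892 : 0.02155458
Antimony pattern (n=1): 0.5720 : 0.4280
Convolve the two distributions (both contribute in 2-u steps):
  M: 0.37589809×0.5720 = 0.215014
  M+2: 0.37589809×0.4280 + 0.43485841×0.5720 = 0.409623
  M+4: 0.43485841×0.4280 + 0.16768892×0.5720 = 0.282037
  M+6: 0.16768892×0.4280 + 0.02155458×0.5720 = 0.084100
  M+8: 0.02155458×0.4280 = 0.009225
Scale to base peak (0.409623) = 100: 52.5 : 100.0 : 68.9 : 20.5 : 2.3

52.5 : 100.0 : 68.9 : 20.5 : 2.3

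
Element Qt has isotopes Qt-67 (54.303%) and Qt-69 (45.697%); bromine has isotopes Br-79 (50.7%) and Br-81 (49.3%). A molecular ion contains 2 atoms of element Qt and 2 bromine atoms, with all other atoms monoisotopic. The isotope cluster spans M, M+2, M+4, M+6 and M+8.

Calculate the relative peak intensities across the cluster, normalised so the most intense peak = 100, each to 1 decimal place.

Element Qt pattern (n=2): 0.29488158 : 0.49629684 : 0.20882158
Bromine pattern (n=2): 0.257049 : 0.499902 : 0.243049
Convolve the two distributions (both contribute in 2-u steps):
  M: 0.29488158×0.257049 = 0.075799
  M+2: 0.29488158×0.499902 + 0.49629684×0.257049 = 0.274984
  M+4: 0.29488158×0.243049 + 0.49629684×0.499902 + 0.20882158×0.257049 = 0.373448
  M+6: 0.49629684×0.243049 + 0.20882158×0.499902 = 0.225015
  M+8: 0.20882158×0.243049 = 0.050754
Scale to base peak (0.373448) = 100: 20.3 : 73.6 : 100.0 : 60.3 : 13.6

20.3 : 73.6 : 100.0 : 60.3 : 13.6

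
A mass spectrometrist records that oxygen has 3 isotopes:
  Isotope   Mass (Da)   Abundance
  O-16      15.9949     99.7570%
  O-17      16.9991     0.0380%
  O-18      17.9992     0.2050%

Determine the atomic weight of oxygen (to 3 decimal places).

Average mass = Σ (abundance × isotope mass) = 0.997570 × 15.9949 + 0.000380 × 16.9991 + 0.002050 × 17.9992
= 15.95603 + 0.00646 + 0.03690 = 15.99939 Da

15.999 Da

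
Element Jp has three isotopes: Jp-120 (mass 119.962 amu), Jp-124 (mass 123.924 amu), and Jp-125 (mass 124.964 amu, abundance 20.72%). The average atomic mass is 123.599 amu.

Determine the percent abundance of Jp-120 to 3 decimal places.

13.642%

The remaining 79.28% is split between Jp-120 (fraction x) and Jp-124 (fraction 0.7928 − x).
Substituting: 119.962x + 123.924(0.7928 − x) = 97.7064592
(119.962 − 123.924)x = -0.540488  ⇒  x = 0.13642, y = 0.65638
Jp-120: 13.642%, Jp-124: 65.638%.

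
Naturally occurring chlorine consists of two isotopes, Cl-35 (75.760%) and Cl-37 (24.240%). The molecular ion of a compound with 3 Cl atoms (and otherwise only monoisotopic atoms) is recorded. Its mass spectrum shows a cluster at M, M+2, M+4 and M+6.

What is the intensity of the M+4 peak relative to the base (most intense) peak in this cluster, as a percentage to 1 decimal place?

Term probabilities: M 0.4348, M+2 0.4174, M+4 0.1335, M+6 0.0142. Base peak = M.
P(M) = C(3,0) × 0.75760^3 × 0.24240^0 = 1 × 0.4348304 × 1.0000 = 0.434830 (base)
P(M+4) = C(3,2) × 0.75760^1 × 0.24240^2 = 3 × 0.7576 × 0.05875776 = 0.133545
Relative intensity = 0.133545 / 0.434830 × 100 = 30.7

30.7%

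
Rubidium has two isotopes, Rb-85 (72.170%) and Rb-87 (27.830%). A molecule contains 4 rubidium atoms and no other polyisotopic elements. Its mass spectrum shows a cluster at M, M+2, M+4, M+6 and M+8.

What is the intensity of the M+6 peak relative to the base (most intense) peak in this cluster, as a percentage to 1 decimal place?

Binomial terms of (0.72170 + 0.27830)^4: M 0.2713, M+2 0.4184, M+4 0.2420, M+6 0.0622, M+8 0.0060 → M+2 is the base peak.
P(M+2) = C(4,1) × 0.72170^3 × 0.27830^1 = 4 × 0.37589809 × 0.2783 = 0.418450 (base)
P(M+6) = C(4,3) × 0.72170^1 × 0.27830^3 = 4 × 0.7217 × 0.02155458 = 0.062224
Relative intensity = 0.062224 / 0.418450 × 100 = 14.9

14.9%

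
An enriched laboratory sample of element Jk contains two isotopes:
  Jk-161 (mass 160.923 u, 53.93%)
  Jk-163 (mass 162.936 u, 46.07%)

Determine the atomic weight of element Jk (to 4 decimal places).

The abundance-weighted mean is 0.5393 × 160.923 + 0.4607 × 162.936
= 86.78577 + 75.06462 = 161.85039 u

161.8504 u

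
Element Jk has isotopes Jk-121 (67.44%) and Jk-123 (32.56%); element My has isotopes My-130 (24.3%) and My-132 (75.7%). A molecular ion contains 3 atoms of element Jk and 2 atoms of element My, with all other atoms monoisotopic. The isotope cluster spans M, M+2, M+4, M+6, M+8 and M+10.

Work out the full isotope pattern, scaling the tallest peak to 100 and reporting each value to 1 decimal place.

Element Jk pattern (n=3): 0.30672748 : 0.44426364 : 0.21449028 : 0.0345186
Element My pattern (n=2): 0.059049 : 0.367902 : 0.573049
Convolve the two distributions (both contribute in 2-u steps):
  M: 0.30672748×0.059049 = 0.018112
  M+2: 0.30672748×0.367902 + 0.44426364×0.059049 = 0.139079
  M+4: 0.30672748×0.573049 + 0.44426364×0.367902 + 0.21449028×0.059049 = 0.351881
  M+6: 0.44426364×0.573049 + 0.21449028×0.367902 + 0.0345186×0.059049 = 0.335535
  M+8: 0.21449028×0.573049 + 0.0345186×0.367902 = 0.135613
  M+10: 0.0345186×0.573049 = 0.019781
Scale to base peak (0.351881) = 100: 5.1 : 39.5 : 100.0 : 95.4 : 38.5 : 5.6

5.1 : 39.5 : 100.0 : 95.4 : 38.5 : 5.6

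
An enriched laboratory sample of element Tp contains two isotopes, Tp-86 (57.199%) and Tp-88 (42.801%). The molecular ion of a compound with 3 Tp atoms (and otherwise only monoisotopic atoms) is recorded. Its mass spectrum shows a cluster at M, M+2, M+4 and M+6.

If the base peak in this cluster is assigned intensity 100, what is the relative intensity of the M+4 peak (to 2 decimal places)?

74.83

(0.57199 + 0.42801)^3 gives M 0.1871, M+2 0.4201, M+4 0.3144, M+6 0.0784; the largest is M+2.
P(M+2) = C(3,1) × 0.57199^2 × 0.42801^1 = 3 × 0.32717256 × 0.42801 = 0.420099 (base)
P(M+4) = C(3,2) × 0.57199^1 × 0.42801^2 = 3 × 0.57199 × 0.18319256 = 0.314353
Relative intensity = 0.314353 / 0.420099 × 100 = 74.83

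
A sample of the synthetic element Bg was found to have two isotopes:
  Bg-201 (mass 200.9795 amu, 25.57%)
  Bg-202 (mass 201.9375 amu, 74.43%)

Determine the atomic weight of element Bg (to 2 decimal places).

Weight each isotope mass by its fractional abundance: 0.2557 × 200.9795 + 0.7443 × 201.9375
= 51.39046 + 150.30208 = 201.69254 amu

201.69 amu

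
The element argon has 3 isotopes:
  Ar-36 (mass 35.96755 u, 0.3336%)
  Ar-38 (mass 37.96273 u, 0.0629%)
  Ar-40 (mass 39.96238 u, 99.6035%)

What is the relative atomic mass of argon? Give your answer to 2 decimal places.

Weight each isotope mass by its fractional abundance: 0.003336 × 35.96755 + 0.000629 × 37.96273 + 0.996035 × 39.96238
= 0.119988 + 0.023879 + 39.803929 = 39.947796 u

39.95 u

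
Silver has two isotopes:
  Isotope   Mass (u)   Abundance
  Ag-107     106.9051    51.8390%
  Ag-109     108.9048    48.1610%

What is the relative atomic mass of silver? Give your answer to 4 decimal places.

107.8682 u

Weight each isotope mass by its fractional abundance: 0.518390 × 106.9051 + 0.481610 × 108.9048
= 55.41853 + 52.44964 = 107.86817 u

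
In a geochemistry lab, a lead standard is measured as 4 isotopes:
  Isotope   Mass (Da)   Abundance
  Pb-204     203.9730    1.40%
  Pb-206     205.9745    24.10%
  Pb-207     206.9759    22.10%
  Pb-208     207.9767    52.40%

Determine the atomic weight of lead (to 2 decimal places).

Average mass = Σ (abundance × isotope mass) = 0.0140 × 203.9730 + 0.2410 × 205.9745 + 0.2210 × 206.9759 + 0.5240 × 207.9767
= 2.85562 + 49.63985 + 45.74167 + 108.97979 = 207.21693 Da

207.22 Da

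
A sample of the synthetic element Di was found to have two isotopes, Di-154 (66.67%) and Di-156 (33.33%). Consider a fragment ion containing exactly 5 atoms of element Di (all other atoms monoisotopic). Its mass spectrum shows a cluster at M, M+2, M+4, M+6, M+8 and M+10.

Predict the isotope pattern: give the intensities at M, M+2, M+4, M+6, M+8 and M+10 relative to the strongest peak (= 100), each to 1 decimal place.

Expanding (0.6667 + 0.3333)^5:
P(M) = 0.6667^5 = 0.131720
P(M+2) = 5 × 0.6667^4 × 0.3333^1 = 0.329251
P(M+4) = 10 × 0.6667^3 × 0.3333^2 = 0.329202
P(M+6) = 10 × 0.6667^2 × 0.3333^3 = 0.164576
P(M+8) = 5 × 0.6667^1 × 0.3333^4 = 0.041138
P(M+10) = 0.3333^5 = 0.004113
The M+2 peak is largest (0.329251); scaling to 100 gives 40.0 : 100.0 : 100.0 : 50.0 : 12.5 : 1.2.

40.0 : 100.0 : 100.0 : 50.0 : 12.5 : 1.2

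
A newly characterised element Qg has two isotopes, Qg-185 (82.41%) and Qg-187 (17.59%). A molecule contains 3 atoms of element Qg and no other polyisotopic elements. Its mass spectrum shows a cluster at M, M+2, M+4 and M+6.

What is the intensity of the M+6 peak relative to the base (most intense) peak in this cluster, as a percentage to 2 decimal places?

0.97%

Binomial terms of (0.8241 + 0.1759)^3: M 0.5597, M+2 0.3584, M+4 0.0765, M+6 0.0054 → M is the base peak.
P(M) = C(3,0) × 0.8241^3 × 0.1759^0 = 1 × 0.55967994 × 1.0000 = 0.559680 (base)
P(M+6) = C(3,3) × 0.8241^0 × 0.1759^3 = 1 × 1.0000 × 0.00544249 = 0.005442
Relative intensity = 0.005442 / 0.559680 × 100 = 0.97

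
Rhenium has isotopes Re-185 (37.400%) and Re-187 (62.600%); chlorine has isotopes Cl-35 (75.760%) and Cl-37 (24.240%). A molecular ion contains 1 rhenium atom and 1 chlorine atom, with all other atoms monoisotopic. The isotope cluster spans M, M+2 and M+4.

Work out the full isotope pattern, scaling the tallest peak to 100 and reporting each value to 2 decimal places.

Rhenium pattern (n=1): 0.3740 : 0.6260
Chlorine pattern (n=1): 0.7576 : 0.2424
Convolve the two distributions (both contribute in 2-u steps):
  M: 0.3740×0.7576 = 0.283342
  M+2: 0.3740×0.2424 + 0.6260×0.7576 = 0.564915
  M+4: 0.6260×0.2424 = 0.151742
Scale to base peak (0.564915) = 100: 50.16 : 100.00 : 26.86

50.16 : 100.00 : 26.86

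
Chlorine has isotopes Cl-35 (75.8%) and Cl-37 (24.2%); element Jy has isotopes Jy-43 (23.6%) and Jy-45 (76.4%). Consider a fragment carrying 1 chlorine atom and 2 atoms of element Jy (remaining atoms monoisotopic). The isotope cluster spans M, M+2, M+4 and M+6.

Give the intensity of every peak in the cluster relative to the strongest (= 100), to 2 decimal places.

Chlorine pattern (n=1): 0.7580 : 0.2420
Element Jy pattern (n=2): 0.055696 : 0.360608 : 0.583696
Convolve the two distributions (both contribute in 2-u steps):
  M: 0.7580×0.055696 = 0.042218
  M+2: 0.7580×0.360608 + 0.2420×0.055696 = 0.286819
  M+4: 0.7580×0.583696 + 0.2420×0.360608 = 0.529709
  M+6: 0.2420×0.583696 = 0.141254
Scale to base peak (0.529709) = 100: 7.97 : 54.15 : 100.00 : 26.67

7.97 : 54.15 : 100.00 : 26.67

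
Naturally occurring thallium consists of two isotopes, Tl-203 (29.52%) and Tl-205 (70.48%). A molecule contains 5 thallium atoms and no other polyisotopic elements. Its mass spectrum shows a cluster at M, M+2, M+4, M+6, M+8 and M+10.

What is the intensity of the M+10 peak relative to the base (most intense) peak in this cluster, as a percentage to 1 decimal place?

47.8%

(0.2952 + 0.7048)^5 gives M 0.0022, M+2 0.0268, M+4 0.1278, M+6 0.3051, M+8 0.3642, M+10 0.1739; the largest is M+8.
P(M+8) = C(5,4) × 0.2952^1 × 0.7048^4 = 5 × 0.2952 × 0.24675365 = 0.364208 (base)
P(M+10) = C(5,5) × 0.2952^0 × 0.7048^5 = 1 × 1.0000 × 0.17391197 = 0.173912
Relative intensity = 0.173912 / 0.364208 × 100 = 47.8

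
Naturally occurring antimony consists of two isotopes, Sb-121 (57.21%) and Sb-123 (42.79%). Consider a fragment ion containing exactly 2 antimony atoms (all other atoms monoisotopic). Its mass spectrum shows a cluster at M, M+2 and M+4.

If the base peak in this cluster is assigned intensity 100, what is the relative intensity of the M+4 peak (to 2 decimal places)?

37.40

(0.5721 + 0.4279)^2 gives M 0.3273, M+2 0.4896, M+4 0.1831; the largest is M+2.
P(M+2) = C(2,1) × 0.5721^1 × 0.4279^1 = 2 × 0.5721 × 0.4279 = 0.489603 (base)
P(M+4) = C(2,2) × 0.5721^0 × 0.4279^2 = 1 × 1.0000 × 0.18309841 = 0.183098
Relative intensity = 0.183098 / 0.489603 × 100 = 37.40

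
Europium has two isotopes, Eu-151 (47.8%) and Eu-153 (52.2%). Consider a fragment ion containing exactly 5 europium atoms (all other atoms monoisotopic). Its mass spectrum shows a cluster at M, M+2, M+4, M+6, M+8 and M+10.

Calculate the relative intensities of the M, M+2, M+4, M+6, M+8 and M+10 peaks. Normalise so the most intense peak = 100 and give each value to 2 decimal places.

Expanding (0.478 + 0.522)^5:
P(M) = 0.478^5 = 0.024954
P(M+2) = 5 × 0.478^4 × 0.522^1 = 0.136255
P(M+4) = 10 × 0.478^3 × 0.522^2 = 0.297594
P(M+6) = 10 × 0.478^2 × 0.522^3 = 0.324988
P(M+8) = 5 × 0.478^1 × 0.522^4 = 0.177452
P(M+10) = 0.522^5 = 0.038757
The M+6 peak is largest (0.324988); scaling to 100 gives 7.68 : 41.93 : 91.57 : 100.00 : 54.60 : 11.93.

7.68 : 41.93 : 91.57 : 100.00 : 54.60 : 11.93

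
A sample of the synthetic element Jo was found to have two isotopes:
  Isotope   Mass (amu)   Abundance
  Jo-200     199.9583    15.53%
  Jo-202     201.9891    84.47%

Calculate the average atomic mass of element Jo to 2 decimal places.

Average mass = Σ (abundance × isotope mass) = 0.1553 × 199.9583 + 0.8447 × 201.9891
= 31.05352 + 170.62019 = 201.67371 amu

201.67 amu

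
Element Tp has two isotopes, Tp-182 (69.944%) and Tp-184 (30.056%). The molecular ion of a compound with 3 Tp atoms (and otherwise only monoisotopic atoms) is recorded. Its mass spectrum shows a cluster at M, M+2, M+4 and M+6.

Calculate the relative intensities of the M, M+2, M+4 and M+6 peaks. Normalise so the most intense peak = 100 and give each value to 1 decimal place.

77.6 : 100.0 : 43.0 : 6.2

The 3 Tp atoms are independent, so intensities follow the terms of (0.69944 + 0.30056)^3.
P(M) = 0.69944^3 = 0.342177
P(M+2) = 3 × 0.69944^2 × 0.30056^1 = 0.441117
P(M+4) = 3 × 0.69944^1 × 0.30056^2 = 0.189554
P(M+6) = 0.30056^3 = 0.027151
The M+2 peak is largest (0.441117); scaling to 100 gives 77.6 : 100.0 : 43.0 : 6.2.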